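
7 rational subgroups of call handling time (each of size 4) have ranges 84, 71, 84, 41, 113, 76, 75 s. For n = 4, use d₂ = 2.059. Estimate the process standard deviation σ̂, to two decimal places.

R̄ = (84 + 71 + 84 + 41 + 113 + 76 + 75) / 7 = 77.7143
σ̂ = R̄ / d₂ = 77.7143 / 2.059 = 37.7437

37.74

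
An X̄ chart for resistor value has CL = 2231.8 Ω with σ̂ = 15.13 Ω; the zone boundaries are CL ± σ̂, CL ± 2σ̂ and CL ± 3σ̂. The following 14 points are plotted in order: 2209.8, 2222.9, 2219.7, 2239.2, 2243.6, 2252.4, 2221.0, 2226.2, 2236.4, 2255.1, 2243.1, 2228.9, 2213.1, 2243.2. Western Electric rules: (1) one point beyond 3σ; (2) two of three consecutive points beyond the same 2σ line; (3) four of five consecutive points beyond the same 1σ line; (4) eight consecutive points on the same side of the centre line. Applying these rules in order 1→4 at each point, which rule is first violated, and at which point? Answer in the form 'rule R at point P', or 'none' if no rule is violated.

Zone of each point (C = within 1σ̂, B = 1σ̂–2σ̂, A = 2σ̂–3σ̂, * = beyond 3σ̂; sign = side of CL): 1:-B, 2:-C, 3:-C, 4:+C, 5:+C, 6:+B, 7:-C, 8:-C, 9:+C, 10:+B, 11:+C, 12:-C, 13:-B, 14:+C
No rule fires across all 14 points.

none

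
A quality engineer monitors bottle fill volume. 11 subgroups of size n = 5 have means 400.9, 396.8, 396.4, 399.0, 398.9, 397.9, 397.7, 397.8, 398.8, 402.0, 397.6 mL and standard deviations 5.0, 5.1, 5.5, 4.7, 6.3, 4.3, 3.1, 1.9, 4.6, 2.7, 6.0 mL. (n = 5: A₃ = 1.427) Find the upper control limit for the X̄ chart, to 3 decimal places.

X̄̄ = (400.9 + 396.8 + 396.4 + 399.0 + 398.9 + 397.9 + 397.7 + 397.8 + 398.8 + 402.0 + 397.6) / 11 = 398.5273
s̄ = (5.0 + 5.1 + 5.5 + 4.7 + 6.3 + 4.3 + 3.1 + 1.9 + 4.6 + 2.7 + 6.0) / 11 = 4.4727
UCL = X̄̄ + A₃·s̄ = 398.5273 + 1.427 × 4.4727 = 404.9099

404.910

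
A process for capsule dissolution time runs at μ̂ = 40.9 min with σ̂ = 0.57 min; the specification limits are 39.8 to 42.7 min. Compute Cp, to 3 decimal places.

0.848

Cp = (USL − LSL) / (6σ̂) = (42.7 − 39.8) / (6 × 0.57) = 2.9000 / 3.4200 = 0.8480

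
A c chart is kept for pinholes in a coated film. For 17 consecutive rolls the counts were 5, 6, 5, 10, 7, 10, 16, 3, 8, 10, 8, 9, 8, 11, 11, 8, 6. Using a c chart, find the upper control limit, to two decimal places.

16.93

c̄ = (5 + 6 + 5 + 10 + 7 + 10 + 16 + 3 + 8 + 10 + 8 + 9 + 8 + 11 + 11 + 8 + 6) / 17 = 141 / 17 = 8.2941
UCL = c̄ + 3√c̄ = 8.2941 + 3 × √8.2941 = 8.2941 + 3 × 2.8800 = 16.9340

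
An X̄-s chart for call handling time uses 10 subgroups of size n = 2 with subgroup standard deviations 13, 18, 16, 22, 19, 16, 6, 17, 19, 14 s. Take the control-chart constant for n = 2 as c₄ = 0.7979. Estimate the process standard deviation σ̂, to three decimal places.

s̄ = (13 + 18 + 16 + 22 + 19 + 16 + 6 + 17 + 19 + 14) / 10 = 16.0000
σ̂ = s̄ / c₄ = 16.0000 / 0.7979 = 20.0526

20.053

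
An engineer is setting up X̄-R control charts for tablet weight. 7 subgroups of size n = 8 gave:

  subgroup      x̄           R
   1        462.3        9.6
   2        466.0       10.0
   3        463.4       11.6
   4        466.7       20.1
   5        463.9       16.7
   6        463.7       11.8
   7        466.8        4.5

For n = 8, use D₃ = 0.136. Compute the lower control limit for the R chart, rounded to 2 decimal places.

1.64

R̄ = (9.6 + 10.0 + 11.6 + 20.1 + 16.7 + 11.8 + 4.5) / 7 = 84.3000 / 7 = 12.0429
LCL_R = D₃·R̄ = 0.136 × 12.0429 = 1.6378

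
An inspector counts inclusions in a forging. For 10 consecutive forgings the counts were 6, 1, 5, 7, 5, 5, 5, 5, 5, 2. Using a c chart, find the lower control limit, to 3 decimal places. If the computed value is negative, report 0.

0.000

c̄ = (6 + 1 + 5 + 7 + 5 + 5 + 5 + 5 + 5 + 2) / 10 = 46 / 10 = 4.6000
LCL = c̄ − 3√c̄ = 4.6000 − 3 × 2.1448 = -1.8343 → 0 (cannot be negative)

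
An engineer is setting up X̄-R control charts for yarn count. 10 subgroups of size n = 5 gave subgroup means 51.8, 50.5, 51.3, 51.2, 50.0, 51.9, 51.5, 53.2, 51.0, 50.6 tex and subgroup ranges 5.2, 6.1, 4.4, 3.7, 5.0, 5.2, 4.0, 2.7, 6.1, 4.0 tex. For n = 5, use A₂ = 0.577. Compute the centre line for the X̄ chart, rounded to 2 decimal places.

X̄̄ = (51.8 + 50.5 + 51.3 + 51.2 + 50.0 + 51.9 + 51.5 + 53.2 + 51.0 + 50.6) / 10 = 513.0000 / 10 = 51.3000
CL = X̄̄ = 51.3000

51.30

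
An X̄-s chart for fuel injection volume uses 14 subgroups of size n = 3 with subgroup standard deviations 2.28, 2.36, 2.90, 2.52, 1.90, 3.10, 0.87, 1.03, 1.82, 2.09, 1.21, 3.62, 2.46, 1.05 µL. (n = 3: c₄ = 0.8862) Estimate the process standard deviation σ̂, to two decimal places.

2.35

s̄ = (2.28 + 2.36 + 2.90 + 2.52 + 1.90 + 3.10 + 0.87 + 1.03 + 1.82 + 2.09 + 1.21 + 3.62 + 2.46 + 1.05) / 14 = 2.0864
σ̂ = s̄ / c₄ = 2.0864 / 0.8862 = 2.3544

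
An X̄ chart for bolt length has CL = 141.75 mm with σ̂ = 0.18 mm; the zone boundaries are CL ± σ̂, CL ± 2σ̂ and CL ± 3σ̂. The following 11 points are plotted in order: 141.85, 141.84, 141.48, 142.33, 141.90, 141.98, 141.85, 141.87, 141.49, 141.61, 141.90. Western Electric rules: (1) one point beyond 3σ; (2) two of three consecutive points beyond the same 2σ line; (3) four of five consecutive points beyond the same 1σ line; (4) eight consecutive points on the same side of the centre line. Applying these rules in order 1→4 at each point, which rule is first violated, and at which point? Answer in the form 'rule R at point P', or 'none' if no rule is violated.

rule 1 at point 4

Zone of each point (C = within 1σ̂, B = 1σ̂–2σ̂, A = 2σ̂–3σ̂, * = beyond 3σ̂; sign = side of CL): 1:+C, 2:+C, 3:-B, 4:+*, 5:+C, 6:+B, 7:+C, 8:+C, 9:-B, 10:-C, 11:+C
Rule 1 (one point beyond the 3σ limits) is satisfied at point 4.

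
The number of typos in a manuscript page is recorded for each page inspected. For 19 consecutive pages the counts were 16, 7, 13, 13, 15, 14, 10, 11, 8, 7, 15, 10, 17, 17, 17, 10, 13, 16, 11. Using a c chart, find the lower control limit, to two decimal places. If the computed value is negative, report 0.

1.97

c̄ = (16 + 7 + 13 + 13 + 15 + 14 + 10 + 11 + 8 + 7 + 15 + 10 + 17 + 17 + 17 + 10 + 13 + 16 + 11) / 19 = 240 / 19 = 12.6316
LCL = c̄ − 3√c̄ = 12.6316 − 3 × 3.5541 = 1.9693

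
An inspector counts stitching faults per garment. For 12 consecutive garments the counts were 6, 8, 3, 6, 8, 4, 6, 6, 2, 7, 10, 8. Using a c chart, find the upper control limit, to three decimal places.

c̄ = (6 + 8 + 3 + 6 + 8 + 4 + 6 + 6 + 2 + 7 + 10 + 8) / 12 = 74 / 12 = 6.1667
UCL = c̄ + 3√c̄ = 6.1667 + 3 × √6.1667 = 6.1667 + 3 × 2.4833 = 13.6165

13.616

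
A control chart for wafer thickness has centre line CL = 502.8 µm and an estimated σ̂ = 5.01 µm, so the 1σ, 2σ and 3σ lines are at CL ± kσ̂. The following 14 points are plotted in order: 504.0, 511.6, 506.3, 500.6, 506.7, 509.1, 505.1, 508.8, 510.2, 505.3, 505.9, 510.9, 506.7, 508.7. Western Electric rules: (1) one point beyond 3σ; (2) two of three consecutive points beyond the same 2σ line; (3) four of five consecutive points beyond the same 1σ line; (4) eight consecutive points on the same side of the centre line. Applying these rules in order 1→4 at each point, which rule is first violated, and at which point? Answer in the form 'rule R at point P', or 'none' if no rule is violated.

rule 4 at point 12

Zone of each point (C = within 1σ̂, B = 1σ̂–2σ̂, A = 2σ̂–3σ̂, * = beyond 3σ̂; sign = side of CL): 1:+C, 2:+B, 3:+C, 4:-C, 5:+C, 6:+B, 7:+C, 8:+B, 9:+B, 10:+C, 11:+C, 12:+B, 13:+C, 14:+B
Rule 4 (eight consecutive points on the same side of the centre line) is satisfied at point 12.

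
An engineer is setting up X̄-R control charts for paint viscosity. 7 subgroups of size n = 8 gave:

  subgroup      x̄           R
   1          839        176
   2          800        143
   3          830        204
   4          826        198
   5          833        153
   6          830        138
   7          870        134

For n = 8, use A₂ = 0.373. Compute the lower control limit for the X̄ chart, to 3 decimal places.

771.506

X̄̄ = (839 + 800 + 830 + 826 + 833 + 830 + 870) / 7 = 5828.0000 / 7 = 832.5714
R̄ = (176 + 143 + 204 + 198 + 153 + 138 + 134) / 7 = 1146.0000 / 7 = 163.7143
LCL = X̄̄ − A₂·R̄ = 832.5714 − 0.373 × 163.7143 = 771.5060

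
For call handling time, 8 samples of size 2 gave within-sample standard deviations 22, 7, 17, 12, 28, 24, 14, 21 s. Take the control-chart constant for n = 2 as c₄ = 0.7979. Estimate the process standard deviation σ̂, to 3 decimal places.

s̄ = (22 + 7 + 17 + 12 + 28 + 24 + 14 + 21) / 8 = 18.1250
σ̂ = s̄ / c₄ = 18.1250 / 0.7979 = 22.7159

22.716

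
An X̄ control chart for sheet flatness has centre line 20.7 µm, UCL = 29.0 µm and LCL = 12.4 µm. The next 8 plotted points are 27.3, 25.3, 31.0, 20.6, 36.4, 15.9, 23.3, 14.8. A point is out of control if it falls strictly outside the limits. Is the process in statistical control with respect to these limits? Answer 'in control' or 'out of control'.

out of control

Compare each point to [12.4, 29.0]: sample 3 = 31.0 > UCL; sample 5 = 36.4 > UCL.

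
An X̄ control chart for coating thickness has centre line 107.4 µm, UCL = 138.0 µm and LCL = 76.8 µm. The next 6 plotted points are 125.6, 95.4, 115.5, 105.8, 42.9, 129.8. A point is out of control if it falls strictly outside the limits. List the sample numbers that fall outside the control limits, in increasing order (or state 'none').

Compare each point to [76.8, 138.0]: sample 5 = 42.9 < LCL.

5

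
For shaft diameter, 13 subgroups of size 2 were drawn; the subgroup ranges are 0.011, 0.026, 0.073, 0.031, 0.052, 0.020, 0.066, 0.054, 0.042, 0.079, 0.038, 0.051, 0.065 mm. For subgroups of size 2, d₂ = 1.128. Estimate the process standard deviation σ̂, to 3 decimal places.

0.041

R̄ = (0.011 + 0.026 + 0.073 + 0.031 + 0.052 + 0.020 + 0.066 + 0.054 + 0.042 + 0.079 + 0.038 + 0.051 + 0.065) / 13 = 0.0468
σ̂ = R̄ / d₂ = 0.0468 / 1.128 = 0.0415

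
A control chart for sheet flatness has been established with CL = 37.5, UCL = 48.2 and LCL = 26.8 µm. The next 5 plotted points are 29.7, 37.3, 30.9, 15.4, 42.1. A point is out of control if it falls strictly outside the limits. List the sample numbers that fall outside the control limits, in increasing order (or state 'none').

4

Compare each point to [26.8, 48.2]: sample 4 = 15.4 < LCL.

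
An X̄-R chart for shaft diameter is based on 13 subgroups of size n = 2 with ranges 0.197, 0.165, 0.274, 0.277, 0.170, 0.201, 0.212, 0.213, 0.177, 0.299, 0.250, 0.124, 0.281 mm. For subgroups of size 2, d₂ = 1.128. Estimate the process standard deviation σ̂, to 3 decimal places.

R̄ = (0.197 + 0.165 + 0.274 + 0.277 + 0.170 + 0.201 + 0.212 + 0.213 + 0.177 + 0.299 + 0.250 + 0.124 + 0.281) / 13 = 0.2185
σ̂ = R̄ / d₂ = 0.2185 / 1.128 = 0.1937

0.194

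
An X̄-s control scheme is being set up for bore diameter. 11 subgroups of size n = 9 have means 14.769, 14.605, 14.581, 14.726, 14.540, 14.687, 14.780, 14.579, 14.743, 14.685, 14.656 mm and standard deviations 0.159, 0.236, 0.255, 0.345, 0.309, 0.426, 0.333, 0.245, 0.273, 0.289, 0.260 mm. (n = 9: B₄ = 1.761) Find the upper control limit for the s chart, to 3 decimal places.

0.501

s̄ = (0.159 + 0.236 + 0.255 + 0.345 + 0.309 + 0.426 + 0.333 + 0.245 + 0.273 + 0.289 + 0.260) / 11 = 0.2845
UCL_s = B₄·s̄ = 1.761 × 0.2845 = 0.5011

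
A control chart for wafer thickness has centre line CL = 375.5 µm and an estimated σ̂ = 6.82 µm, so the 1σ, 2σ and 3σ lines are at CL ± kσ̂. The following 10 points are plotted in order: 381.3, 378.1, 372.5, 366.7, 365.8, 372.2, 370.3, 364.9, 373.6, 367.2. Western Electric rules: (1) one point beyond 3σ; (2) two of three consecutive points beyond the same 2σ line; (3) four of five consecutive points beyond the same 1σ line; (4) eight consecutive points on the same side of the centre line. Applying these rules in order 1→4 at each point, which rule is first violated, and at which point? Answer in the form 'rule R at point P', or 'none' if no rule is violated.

rule 4 at point 10

Zone of each point (C = within 1σ̂, B = 1σ̂–2σ̂, A = 2σ̂–3σ̂, * = beyond 3σ̂; sign = side of CL): 1:+C, 2:+C, 3:-C, 4:-B, 5:-B, 6:-C, 7:-C, 8:-B, 9:-C, 10:-B
Rule 4 (eight consecutive points on the same side of the centre line) is satisfied at point 10.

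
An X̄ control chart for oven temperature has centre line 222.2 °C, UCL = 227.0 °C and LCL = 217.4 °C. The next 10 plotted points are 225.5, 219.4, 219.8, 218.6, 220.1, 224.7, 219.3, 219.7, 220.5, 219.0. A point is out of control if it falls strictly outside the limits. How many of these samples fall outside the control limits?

All 10 points lie within [217.4, 227.0].

0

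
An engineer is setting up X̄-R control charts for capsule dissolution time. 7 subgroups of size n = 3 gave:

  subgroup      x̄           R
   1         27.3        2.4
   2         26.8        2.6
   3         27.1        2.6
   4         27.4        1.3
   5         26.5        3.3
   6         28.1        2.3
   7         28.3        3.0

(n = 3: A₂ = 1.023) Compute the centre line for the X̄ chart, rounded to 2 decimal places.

27.36

X̄̄ = (27.3 + 26.8 + 27.1 + 27.4 + 26.5 + 28.1 + 28.3) / 7 = 191.5000 / 7 = 27.3571
CL = X̄̄ = 27.3571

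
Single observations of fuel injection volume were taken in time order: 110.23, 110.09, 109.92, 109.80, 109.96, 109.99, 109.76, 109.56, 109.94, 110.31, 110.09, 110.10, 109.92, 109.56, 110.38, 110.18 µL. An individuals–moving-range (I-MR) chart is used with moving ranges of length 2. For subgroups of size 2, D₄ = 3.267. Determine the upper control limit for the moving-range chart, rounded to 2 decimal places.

0.78

Moving ranges: 0.14, 0.17, 0.12, 0.16, 0.03, 0.23, 0.20, 0.38, 0.37, 0.22, 0.01, 0.18, 0.36, 0.82, 0.20; M̄R̄ = 3.5900 / 15 = 0.2393
UCL_MR = D₄·M̄R̄ = 3.267 × 0.2393 = 0.7819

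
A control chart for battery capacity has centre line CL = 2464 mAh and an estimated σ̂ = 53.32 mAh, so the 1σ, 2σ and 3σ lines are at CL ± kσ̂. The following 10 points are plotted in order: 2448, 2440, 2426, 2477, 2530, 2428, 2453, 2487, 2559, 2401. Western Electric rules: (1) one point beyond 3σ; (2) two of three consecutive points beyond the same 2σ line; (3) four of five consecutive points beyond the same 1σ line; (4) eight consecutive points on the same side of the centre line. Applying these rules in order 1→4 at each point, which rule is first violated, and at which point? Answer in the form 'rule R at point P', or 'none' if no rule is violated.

Zone of each point (C = within 1σ̂, B = 1σ̂–2σ̂, A = 2σ̂–3σ̂, * = beyond 3σ̂; sign = side of CL): 1:-C, 2:-C, 3:-C, 4:+C, 5:+B, 6:-C, 7:-C, 8:+C, 9:+B, 10:-B
No rule fires across all 10 points.

none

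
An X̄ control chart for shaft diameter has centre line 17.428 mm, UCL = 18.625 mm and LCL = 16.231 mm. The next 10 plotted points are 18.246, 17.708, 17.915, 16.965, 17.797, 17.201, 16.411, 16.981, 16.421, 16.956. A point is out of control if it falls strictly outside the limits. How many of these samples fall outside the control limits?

All 10 points lie within [16.231, 18.625].

0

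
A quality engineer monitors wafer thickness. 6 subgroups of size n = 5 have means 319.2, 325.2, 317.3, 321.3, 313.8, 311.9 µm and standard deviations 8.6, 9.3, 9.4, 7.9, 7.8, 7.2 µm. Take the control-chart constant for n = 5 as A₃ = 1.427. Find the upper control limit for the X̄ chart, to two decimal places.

330.06

X̄̄ = (319.2 + 325.2 + 317.3 + 321.3 + 313.8 + 311.9) / 6 = 318.1167
s̄ = (8.6 + 9.3 + 9.4 + 7.9 + 7.8 + 7.2) / 6 = 8.3667
UCL = X̄̄ + A₃·s̄ = 318.1167 + 1.427 × 8.3667 = 330.0559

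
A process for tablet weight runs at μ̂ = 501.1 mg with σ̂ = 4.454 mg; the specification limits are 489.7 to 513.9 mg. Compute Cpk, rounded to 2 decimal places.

Cpu = (USL − μ̂) / (3σ̂) = (513.9 − 501.1) / (3 × 4.454) = 0.9579; Cpl = (μ̂ − LSL) / (3σ̂) = (501.1 − 489.7) / (3 × 4.454) = 0.8532; Cpk = min(Cpu, Cpl) = 0.8532

0.85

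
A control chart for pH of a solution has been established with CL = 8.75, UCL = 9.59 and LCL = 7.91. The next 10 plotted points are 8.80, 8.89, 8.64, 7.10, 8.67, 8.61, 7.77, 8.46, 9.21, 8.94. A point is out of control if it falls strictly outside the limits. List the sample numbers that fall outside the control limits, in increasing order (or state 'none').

Compare each point to [7.91, 9.59]: sample 4 = 7.10 < LCL; sample 7 = 7.77 < LCL.

4, 7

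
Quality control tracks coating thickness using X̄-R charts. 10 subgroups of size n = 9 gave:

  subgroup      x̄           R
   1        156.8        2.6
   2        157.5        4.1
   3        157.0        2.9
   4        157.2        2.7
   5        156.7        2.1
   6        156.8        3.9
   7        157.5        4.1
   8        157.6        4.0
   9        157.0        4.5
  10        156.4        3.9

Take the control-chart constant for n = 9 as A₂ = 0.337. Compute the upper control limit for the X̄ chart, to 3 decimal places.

X̄̄ = (156.8 + 157.5 + 157.0 + 157.2 + 156.7 + 156.8 + 157.5 + 157.6 + 157.0 + 156.4) / 10 = 1570.5000 / 10 = 157.0500
R̄ = (2.6 + 4.1 + 2.9 + 2.7 + 2.1 + 3.9 + 4.1 + 4.0 + 4.5 + 3.9) / 10 = 34.8000 / 10 = 3.4800
UCL = X̄̄ + A₂·R̄ = 157.0500 + 0.337 × 3.4800 = 158.2228

158.223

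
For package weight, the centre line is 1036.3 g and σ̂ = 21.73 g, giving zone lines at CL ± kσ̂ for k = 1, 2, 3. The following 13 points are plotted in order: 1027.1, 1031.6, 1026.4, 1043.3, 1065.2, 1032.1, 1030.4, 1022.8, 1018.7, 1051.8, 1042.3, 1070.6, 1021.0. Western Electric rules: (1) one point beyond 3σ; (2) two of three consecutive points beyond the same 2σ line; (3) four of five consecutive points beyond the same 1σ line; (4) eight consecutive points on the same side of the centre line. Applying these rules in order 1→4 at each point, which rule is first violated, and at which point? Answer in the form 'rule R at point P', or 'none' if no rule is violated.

Zone of each point (C = within 1σ̂, B = 1σ̂–2σ̂, A = 2σ̂–3σ̂, * = beyond 3σ̂; sign = side of CL): 1:-C, 2:-C, 3:-C, 4:+C, 5:+B, 6:-C, 7:-C, 8:-C, 9:-C, 10:+C, 11:+C, 12:+B, 13:-C
No rule fires across all 13 points.

none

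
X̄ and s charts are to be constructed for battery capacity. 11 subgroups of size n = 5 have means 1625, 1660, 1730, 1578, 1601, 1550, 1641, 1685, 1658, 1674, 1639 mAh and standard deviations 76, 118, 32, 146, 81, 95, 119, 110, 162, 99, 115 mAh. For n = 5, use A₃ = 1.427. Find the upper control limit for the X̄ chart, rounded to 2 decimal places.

X̄̄ = (1625 + 1660 + 1730 + 1578 + 1601 + 1550 + 1641 + 1685 + 1658 + 1674 + 1639) / 11 = 1640.0909
s̄ = (76 + 118 + 32 + 146 + 81 + 95 + 119 + 110 + 162 + 99 + 115) / 11 = 104.8182
UCL = X̄̄ + A₃·s̄ = 1640.0909 + 1.427 × 104.8182 = 1789.6665

1789.67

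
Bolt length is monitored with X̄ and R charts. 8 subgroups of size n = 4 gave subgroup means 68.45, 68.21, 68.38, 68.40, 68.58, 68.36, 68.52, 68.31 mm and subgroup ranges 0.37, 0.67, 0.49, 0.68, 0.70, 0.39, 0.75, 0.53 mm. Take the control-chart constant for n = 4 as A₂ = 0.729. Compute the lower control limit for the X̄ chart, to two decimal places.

X̄̄ = (68.45 + 68.21 + 68.38 + 68.40 + 68.58 + 68.36 + 68.52 + 68.31) / 8 = 547.2100 / 8 = 68.4013
R̄ = (0.37 + 0.67 + 0.49 + 0.68 + 0.70 + 0.39 + 0.75 + 0.53) / 8 = 4.5800 / 8 = 0.5725
LCL = X̄̄ − A₂·R̄ = 68.4013 − 0.729 × 0.5725 = 67.9839

67.98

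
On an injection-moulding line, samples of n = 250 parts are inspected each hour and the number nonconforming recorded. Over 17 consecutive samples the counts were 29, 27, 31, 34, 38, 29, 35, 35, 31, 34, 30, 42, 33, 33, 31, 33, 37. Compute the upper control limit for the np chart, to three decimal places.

49.127

p̄ = Σdᵢ / (k·n) = 562 / (17 × 250) = 0.13224
UCL = np̄ + 3·√(np̄(1−p̄)) = 33.0588 + 3 × √(33.0588×0.86776) = 33.0588 + 3 × 5.3561 = 49.1270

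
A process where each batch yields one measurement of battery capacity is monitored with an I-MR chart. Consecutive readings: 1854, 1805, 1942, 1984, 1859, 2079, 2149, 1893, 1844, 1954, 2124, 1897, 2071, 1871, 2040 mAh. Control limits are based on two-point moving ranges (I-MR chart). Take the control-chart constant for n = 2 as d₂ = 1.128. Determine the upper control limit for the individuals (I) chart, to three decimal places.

2337.293

X̄ = (1854 + 1805 + 1942 + 1984 + 1859 + 2079 + 2149 + 1893 + 1844 + 1954 + 2124 + 1897 + 2071 + 1871 + 2040) / 15 = 1957.7333
Moving ranges: 49, 137, 42, 125, 220, 70, 256, 49, 110, 170, 227, 174, 200, 169; M̄R̄ = 1998.0000 / 14 = 142.7143
UCL = X̄ + 3·M̄R̄/d₂ = 1957.7333 + 3 × 142.7143 / 1.128 = 2337.2926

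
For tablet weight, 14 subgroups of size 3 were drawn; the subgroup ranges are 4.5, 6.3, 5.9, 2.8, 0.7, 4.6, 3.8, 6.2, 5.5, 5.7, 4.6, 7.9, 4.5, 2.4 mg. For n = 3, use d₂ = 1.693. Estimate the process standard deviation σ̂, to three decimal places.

R̄ = (4.5 + 6.3 + 5.9 + 2.8 + 0.7 + 4.6 + 3.8 + 6.2 + 5.5 + 5.7 + 4.6 + 7.9 + 4.5 + 2.4) / 14 = 4.6714
σ̂ = R̄ / d₂ = 4.6714 / 1.693 = 2.7593

2.759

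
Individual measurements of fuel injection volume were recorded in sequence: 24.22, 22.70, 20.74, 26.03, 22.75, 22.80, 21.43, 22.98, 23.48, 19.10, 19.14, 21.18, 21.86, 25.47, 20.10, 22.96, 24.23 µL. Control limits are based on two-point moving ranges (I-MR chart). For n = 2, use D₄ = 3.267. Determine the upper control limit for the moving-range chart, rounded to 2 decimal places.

7.30

Moving ranges: 1.52, 1.96, 5.29, 3.28, 0.05, 1.37, 1.55, 0.50, 4.38, 0.04, 2.04, 0.68, 3.61, 5.37, 2.86, 1.27; M̄R̄ = 35.7700 / 16 = 2.2356
UCL_MR = D₄·M̄R̄ = 3.267 × 2.2356 = 7.3038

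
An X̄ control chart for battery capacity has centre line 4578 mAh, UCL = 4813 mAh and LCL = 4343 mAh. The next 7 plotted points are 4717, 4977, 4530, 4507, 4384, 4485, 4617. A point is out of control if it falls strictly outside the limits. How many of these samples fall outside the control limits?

1

Compare each point to [4343, 4813]: sample 2 = 4977 > UCL.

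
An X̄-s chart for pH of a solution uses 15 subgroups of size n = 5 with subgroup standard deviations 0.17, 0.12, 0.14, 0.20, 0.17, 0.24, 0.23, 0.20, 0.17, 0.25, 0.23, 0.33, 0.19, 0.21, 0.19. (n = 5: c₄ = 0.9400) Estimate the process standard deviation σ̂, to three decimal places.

0.216

s̄ = (0.17 + 0.12 + 0.14 + 0.20 + 0.17 + 0.24 + 0.23 + 0.20 + 0.17 + 0.25 + 0.23 + 0.33 + 0.19 + 0.21 + 0.19) / 15 = 0.2027
σ̂ = s̄ / c₄ = 0.2027 / 0.9400 = 0.2156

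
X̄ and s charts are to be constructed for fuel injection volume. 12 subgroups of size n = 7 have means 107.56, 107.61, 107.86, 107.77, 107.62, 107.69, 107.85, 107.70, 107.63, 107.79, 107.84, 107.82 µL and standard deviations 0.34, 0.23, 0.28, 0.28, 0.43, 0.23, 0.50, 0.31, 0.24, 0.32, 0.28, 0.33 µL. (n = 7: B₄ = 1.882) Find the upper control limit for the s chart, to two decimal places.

s̄ = (0.34 + 0.23 + 0.28 + 0.28 + 0.43 + 0.23 + 0.50 + 0.31 + 0.24 + 0.32 + 0.28 + 0.33) / 12 = 0.3142
UCL_s = B₄·s̄ = 1.882 × 0.3142 = 0.5913

0.59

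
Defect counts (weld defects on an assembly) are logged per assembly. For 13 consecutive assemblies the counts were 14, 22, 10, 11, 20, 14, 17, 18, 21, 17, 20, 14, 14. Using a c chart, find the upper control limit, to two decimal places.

c̄ = (14 + 22 + 10 + 11 + 20 + 14 + 17 + 18 + 21 + 17 + 20 + 14 + 14) / 13 = 212 / 13 = 16.3077
UCL = c̄ + 3√c̄ = 16.3077 + 3 × √16.3077 = 16.3077 + 3 × 4.0383 = 28.4225

28.42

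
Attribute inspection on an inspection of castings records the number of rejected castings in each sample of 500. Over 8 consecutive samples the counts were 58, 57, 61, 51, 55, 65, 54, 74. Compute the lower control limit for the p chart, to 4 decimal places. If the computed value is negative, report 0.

p̄ = Σdᵢ / (k·n) = 475 / (8 × 500) = 0.11875
LCL = p̄ − 3·√(p̄(1−p̄)/n) = 0.11875 − 3 × 0.01447 = 0.07535

0.0753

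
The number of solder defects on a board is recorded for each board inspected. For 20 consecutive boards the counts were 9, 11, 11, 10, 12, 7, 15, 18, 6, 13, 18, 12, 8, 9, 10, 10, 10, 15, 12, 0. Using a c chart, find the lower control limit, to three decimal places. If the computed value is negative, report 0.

c̄ = (9 + 11 + 11 + 10 + 12 + 7 + 15 + 18 + 6 + 13 + 18 + 12 + 8 + 9 + 10 + 10 + 10 + 15 + 12 + 0) / 20 = 216 / 20 = 10.8000
LCL = c̄ − 3√c̄ = 10.8000 − 3 × 3.2863 = 0.9410

0.941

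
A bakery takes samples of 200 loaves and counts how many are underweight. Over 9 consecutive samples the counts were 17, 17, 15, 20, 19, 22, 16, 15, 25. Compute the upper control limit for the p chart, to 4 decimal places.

0.1536

p̄ = Σdᵢ / (k·n) = 166 / (9 × 200) = 0.09222
UCL = p̄ + 3·√(p̄(1−p̄)/n) = 0.09222 + 3 × √(0.09222×0.90778/200) = 0.09222 + 3 × 0.02046 = 0.15360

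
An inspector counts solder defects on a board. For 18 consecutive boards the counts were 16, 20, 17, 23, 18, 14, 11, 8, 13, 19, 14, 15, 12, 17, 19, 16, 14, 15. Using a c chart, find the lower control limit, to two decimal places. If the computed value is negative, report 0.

c̄ = (16 + 20 + 17 + 23 + 18 + 14 + 11 + 8 + 13 + 19 + 14 + 15 + 12 + 17 + 19 + 16 + 14 + 15) / 18 = 281 / 18 = 15.6111
LCL = c̄ − 3√c̄ = 15.6111 − 3 × 3.9511 = 3.7578

3.76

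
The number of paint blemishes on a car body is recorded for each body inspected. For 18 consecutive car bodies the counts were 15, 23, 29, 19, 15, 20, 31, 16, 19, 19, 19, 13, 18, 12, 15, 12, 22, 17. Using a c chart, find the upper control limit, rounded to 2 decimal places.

c̄ = (15 + 23 + 29 + 19 + 15 + 20 + 31 + 16 + 19 + 19 + 19 + 13 + 18 + 12 + 15 + 12 + 22 + 17) / 18 = 334 / 18 = 18.5556
UCL = c̄ + 3√c̄ = 18.5556 + 3 × √18.5556 = 18.5556 + 3 × 4.3076 = 31.4784

31.48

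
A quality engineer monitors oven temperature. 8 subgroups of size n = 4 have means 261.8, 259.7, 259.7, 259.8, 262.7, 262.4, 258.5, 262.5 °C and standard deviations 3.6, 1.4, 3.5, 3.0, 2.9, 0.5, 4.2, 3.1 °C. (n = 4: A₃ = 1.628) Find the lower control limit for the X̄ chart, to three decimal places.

256.370

X̄̄ = (261.8 + 259.7 + 259.7 + 259.8 + 262.7 + 262.4 + 258.5 + 262.5) / 8 = 260.8875
s̄ = (3.6 + 1.4 + 3.5 + 3.0 + 2.9 + 0.5 + 4.2 + 3.1) / 8 = 2.7750
LCL = X̄̄ − A₃·s̄ = 260.8875 − 1.628 × 2.7750 = 256.3698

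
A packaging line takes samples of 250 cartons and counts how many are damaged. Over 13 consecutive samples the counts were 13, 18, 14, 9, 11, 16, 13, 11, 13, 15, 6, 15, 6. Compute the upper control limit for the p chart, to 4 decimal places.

0.0903

p̄ = Σdᵢ / (k·n) = 160 / (13 × 250) = 0.04923
UCL = p̄ + 3·√(p̄(1−p̄)/n) = 0.04923 + 3 × √(0.04923×0.95077/250) = 0.04923 + 3 × 0.01368 = 0.09028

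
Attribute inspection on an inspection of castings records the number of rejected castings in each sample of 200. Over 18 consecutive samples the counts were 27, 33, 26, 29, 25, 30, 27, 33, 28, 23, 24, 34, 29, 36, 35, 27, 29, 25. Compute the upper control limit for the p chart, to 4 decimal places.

p̄ = Σdᵢ / (k·n) = 520 / (18 × 200) = 0.14444
UCL = p̄ + 3·√(p̄(1−p̄)/n) = 0.14444 + 3 × √(0.14444×0.85556/200) = 0.14444 + 3 × 0.02486 = 0.21902

0.2190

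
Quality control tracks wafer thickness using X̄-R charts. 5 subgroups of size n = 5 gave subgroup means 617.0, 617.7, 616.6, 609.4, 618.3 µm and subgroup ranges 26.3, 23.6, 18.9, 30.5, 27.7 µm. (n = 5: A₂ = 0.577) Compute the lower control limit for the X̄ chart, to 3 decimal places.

X̄̄ = (617.0 + 617.7 + 616.6 + 609.4 + 618.3) / 5 = 3079.0000 / 5 = 615.8000
R̄ = (26.3 + 23.6 + 18.9 + 30.5 + 27.7) / 5 = 127.0000 / 5 = 25.4000
LCL = X̄̄ − A₂·R̄ = 615.8000 − 0.577 × 25.4000 = 601.1442

601.144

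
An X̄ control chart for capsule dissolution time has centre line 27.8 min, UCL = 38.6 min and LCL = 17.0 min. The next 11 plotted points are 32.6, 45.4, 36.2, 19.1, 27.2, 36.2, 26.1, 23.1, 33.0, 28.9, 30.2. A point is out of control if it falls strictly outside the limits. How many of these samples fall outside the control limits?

1

Compare each point to [17.0, 38.6]: sample 2 = 45.4 > UCL.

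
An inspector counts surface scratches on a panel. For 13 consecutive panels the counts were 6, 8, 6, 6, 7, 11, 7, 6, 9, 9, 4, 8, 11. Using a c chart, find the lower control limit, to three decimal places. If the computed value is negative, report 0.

0.000

c̄ = (6 + 8 + 6 + 6 + 7 + 11 + 7 + 6 + 9 + 9 + 4 + 8 + 11) / 13 = 98 / 13 = 7.5385
LCL = c̄ − 3√c̄ = 7.5385 − 3 × 2.7456 = -0.6984 → 0 (cannot be negative)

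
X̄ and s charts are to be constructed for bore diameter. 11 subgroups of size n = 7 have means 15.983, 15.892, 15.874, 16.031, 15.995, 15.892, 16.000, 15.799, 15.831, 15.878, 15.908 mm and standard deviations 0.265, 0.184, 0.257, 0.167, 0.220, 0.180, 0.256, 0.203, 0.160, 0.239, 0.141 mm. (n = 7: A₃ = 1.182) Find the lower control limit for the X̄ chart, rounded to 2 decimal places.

X̄̄ = (15.983 + 15.892 + 15.874 + 16.031 + 15.995 + 15.892 + 16.000 + 15.799 + 15.831 + 15.878 + 15.908) / 11 = 15.9166
s̄ = (0.265 + 0.184 + 0.257 + 0.167 + 0.220 + 0.180 + 0.256 + 0.203 + 0.160 + 0.239 + 0.141) / 11 = 0.2065
LCL = X̄̄ − A₃·s̄ = 15.9166 − 1.182 × 0.2065 = 15.6725

15.67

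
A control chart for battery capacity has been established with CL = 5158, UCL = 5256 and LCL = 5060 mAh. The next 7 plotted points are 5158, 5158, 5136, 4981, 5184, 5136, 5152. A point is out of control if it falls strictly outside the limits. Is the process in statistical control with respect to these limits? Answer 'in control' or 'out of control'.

Compare each point to [5060, 5256]: sample 4 = 4981 < LCL.

out of control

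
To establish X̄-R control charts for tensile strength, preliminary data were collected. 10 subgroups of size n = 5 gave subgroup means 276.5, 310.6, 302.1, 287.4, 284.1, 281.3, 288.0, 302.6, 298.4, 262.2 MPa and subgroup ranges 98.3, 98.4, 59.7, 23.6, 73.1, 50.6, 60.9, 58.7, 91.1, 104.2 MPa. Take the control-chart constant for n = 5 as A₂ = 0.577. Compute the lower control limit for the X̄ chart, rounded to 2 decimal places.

X̄̄ = (276.5 + 310.6 + 302.1 + 287.4 + 284.1 + 281.3 + 288.0 + 302.6 + 298.4 + 262.2) / 10 = 2893.2000 / 10 = 289.3200
R̄ = (98.3 + 98.4 + 59.7 + 23.6 + 73.1 + 50.6 + 60.9 + 58.7 + 91.1 + 104.2) / 10 = 718.6000 / 10 = 71.8600
LCL = X̄̄ − A₂·R̄ = 289.3200 − 0.577 × 71.8600 = 247.8568

247.86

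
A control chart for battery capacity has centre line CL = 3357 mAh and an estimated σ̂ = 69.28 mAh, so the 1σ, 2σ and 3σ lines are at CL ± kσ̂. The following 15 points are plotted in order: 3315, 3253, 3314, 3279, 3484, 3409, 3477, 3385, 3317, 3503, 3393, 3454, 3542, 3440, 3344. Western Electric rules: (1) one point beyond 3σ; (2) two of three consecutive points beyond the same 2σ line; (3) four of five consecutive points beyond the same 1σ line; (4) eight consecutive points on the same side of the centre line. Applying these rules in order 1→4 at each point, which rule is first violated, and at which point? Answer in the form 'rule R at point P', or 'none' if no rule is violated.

rule 3 at point 14

Zone of each point (C = within 1σ̂, B = 1σ̂–2σ̂, A = 2σ̂–3σ̂, * = beyond 3σ̂; sign = side of CL): 1:-C, 2:-B, 3:-C, 4:-B, 5:+B, 6:+C, 7:+B, 8:+C, 9:-C, 10:+A, 11:+C, 12:+B, 13:+A, 14:+B, 15:-C
Rule 3 (four of five consecutive points beyond the same 1σ limit) is satisfied at point 14.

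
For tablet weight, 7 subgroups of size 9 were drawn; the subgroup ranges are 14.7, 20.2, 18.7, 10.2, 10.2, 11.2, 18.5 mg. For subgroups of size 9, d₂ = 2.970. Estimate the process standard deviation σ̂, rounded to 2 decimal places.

R̄ = (14.7 + 20.2 + 18.7 + 10.2 + 10.2 + 11.2 + 18.5) / 7 = 14.8143
σ̂ = R̄ / d₂ = 14.8143 / 2.970 = 4.9880

4.99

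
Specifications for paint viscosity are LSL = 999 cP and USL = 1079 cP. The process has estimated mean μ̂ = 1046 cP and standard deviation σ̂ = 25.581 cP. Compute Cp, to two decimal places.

0.52

Cp = (USL − LSL) / (6σ̂) = (1079 − 999) / (6 × 25.581) = 80.0000 / 153.4860 = 0.5212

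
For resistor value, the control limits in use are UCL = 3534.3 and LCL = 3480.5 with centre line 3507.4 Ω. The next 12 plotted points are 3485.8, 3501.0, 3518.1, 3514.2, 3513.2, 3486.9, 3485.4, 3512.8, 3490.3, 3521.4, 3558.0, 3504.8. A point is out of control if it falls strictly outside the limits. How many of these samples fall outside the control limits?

Compare each point to [3480.5, 3534.3]: sample 11 = 3558.0 > UCL.

1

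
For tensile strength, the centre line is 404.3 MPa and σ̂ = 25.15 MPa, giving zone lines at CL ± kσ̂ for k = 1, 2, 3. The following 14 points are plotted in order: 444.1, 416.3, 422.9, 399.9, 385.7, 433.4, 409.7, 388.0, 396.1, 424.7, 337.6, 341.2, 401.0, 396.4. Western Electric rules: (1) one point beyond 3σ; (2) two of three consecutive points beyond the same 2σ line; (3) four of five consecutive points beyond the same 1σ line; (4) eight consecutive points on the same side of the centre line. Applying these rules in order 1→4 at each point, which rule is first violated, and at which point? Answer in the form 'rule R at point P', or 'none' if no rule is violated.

rule 2 at point 12

Zone of each point (C = within 1σ̂, B = 1σ̂–2σ̂, A = 2σ̂–3σ̂, * = beyond 3σ̂; sign = side of CL): 1:+B, 2:+C, 3:+C, 4:-C, 5:-C, 6:+B, 7:+C, 8:-C, 9:-C, 10:+C, 11:-A, 12:-A, 13:-C, 14:-C
Rule 2 (two of three consecutive points beyond the same 2σ limit) is satisfied at point 12.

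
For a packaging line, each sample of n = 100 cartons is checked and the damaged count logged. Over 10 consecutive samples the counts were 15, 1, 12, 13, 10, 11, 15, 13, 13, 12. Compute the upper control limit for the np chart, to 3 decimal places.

p̄ = Σdᵢ / (k·n) = 115 / (10 × 100) = 0.11500
UCL = np̄ + 3·√(np̄(1−p̄)) = 11.5000 + 3 × √(11.5000×0.88500) = 11.5000 + 3 × 3.1902 = 21.0707

21.071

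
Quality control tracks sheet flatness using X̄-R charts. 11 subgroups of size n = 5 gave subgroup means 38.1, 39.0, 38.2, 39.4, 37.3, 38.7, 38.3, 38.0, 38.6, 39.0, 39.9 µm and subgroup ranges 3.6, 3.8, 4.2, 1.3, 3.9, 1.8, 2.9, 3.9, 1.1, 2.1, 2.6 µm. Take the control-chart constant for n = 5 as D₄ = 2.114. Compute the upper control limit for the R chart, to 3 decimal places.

R̄ = (3.6 + 3.8 + 4.2 + 1.3 + 3.9 + 1.8 + 2.9 + 3.9 + 1.1 + 2.1 + 2.6) / 11 = 31.2000 / 11 = 2.8364
UCL_R = D₄·R̄ = 2.114 × 2.8364 = 5.9961

5.996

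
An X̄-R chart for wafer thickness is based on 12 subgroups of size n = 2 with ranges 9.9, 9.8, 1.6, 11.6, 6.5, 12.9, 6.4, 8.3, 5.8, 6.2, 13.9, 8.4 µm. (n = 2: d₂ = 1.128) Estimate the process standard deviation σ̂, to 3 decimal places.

7.484

R̄ = (9.9 + 9.8 + 1.6 + 11.6 + 6.5 + 12.9 + 6.4 + 8.3 + 5.8 + 6.2 + 13.9 + 8.4) / 12 = 8.4417
σ̂ = R̄ / d₂ = 8.4417 / 1.128 = 7.4837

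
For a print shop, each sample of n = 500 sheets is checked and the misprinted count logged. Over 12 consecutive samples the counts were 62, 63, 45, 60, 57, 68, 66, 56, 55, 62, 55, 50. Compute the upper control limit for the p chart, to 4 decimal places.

0.1595

p̄ = Σdᵢ / (k·n) = 699 / (12 × 500) = 0.11650
UCL = p̄ + 3·√(p̄(1−p̄)/n) = 0.11650 + 3 × √(0.11650×0.88350/500) = 0.11650 + 3 × 0.01435 = 0.15954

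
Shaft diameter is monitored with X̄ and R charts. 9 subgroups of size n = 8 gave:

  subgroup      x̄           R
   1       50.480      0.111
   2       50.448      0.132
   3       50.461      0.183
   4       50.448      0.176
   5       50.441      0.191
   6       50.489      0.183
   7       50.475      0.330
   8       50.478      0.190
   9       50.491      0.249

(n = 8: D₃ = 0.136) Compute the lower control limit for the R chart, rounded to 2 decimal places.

0.03

R̄ = (0.111 + 0.132 + 0.183 + 0.176 + 0.191 + 0.183 + 0.330 + 0.190 + 0.249) / 9 = 1.7450 / 9 = 0.1939
LCL_R = D₃·R̄ = 0.136 × 0.1939 = 0.0264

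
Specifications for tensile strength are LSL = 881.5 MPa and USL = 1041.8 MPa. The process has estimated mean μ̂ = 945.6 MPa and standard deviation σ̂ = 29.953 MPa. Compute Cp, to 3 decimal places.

0.892

Cp = (USL − LSL) / (6σ̂) = (1041.8 − 881.5) / (6 × 29.953) = 160.3000 / 179.7180 = 0.8920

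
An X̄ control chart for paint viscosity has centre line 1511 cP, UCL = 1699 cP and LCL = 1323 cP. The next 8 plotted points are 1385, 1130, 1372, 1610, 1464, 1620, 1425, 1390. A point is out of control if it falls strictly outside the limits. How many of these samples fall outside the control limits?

Compare each point to [1323, 1699]: sample 2 = 1130 < LCL.

1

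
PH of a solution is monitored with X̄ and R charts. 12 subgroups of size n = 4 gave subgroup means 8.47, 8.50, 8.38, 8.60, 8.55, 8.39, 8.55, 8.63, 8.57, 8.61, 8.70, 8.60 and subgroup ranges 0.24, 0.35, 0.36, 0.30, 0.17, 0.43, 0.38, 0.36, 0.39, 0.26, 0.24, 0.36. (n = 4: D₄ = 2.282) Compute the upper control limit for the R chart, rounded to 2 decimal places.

R̄ = (0.24 + 0.35 + 0.36 + 0.30 + 0.17 + 0.43 + 0.38 + 0.36 + 0.39 + 0.26 + 0.24 + 0.36) / 12 = 3.8400 / 12 = 0.3200
UCL_R = D₄·R̄ = 2.282 × 0.3200 = 0.7302

0.73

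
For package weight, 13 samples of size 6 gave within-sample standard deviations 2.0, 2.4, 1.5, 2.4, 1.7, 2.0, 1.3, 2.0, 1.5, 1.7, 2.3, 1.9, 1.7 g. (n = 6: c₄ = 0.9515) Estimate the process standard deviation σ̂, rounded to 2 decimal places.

s̄ = (2.0 + 2.4 + 1.5 + 2.4 + 1.7 + 2.0 + 1.3 + 2.0 + 1.5 + 1.7 + 2.3 + 1.9 + 1.7) / 13 = 1.8769
σ̂ = s̄ / c₄ = 1.8769 / 0.9515 = 1.9726

1.97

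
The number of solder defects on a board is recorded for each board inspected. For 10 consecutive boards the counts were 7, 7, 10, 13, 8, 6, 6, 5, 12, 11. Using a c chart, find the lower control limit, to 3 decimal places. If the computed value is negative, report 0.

0.000

c̄ = (7 + 7 + 10 + 13 + 8 + 6 + 6 + 5 + 12 + 11) / 10 = 85 / 10 = 8.5000
LCL = c̄ − 3√c̄ = 8.5000 − 3 × 2.9155 = -0.2464 → 0 (cannot be negative)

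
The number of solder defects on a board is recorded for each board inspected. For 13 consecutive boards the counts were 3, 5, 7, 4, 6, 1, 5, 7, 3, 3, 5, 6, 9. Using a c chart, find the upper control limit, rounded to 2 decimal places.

c̄ = (3 + 5 + 7 + 4 + 6 + 1 + 5 + 7 + 3 + 3 + 5 + 6 + 9) / 13 = 64 / 13 = 4.9231
UCL = c̄ + 3√c̄ = 4.9231 + 3 × √4.9231 = 4.9231 + 3 × 2.2188 = 11.5795

11.58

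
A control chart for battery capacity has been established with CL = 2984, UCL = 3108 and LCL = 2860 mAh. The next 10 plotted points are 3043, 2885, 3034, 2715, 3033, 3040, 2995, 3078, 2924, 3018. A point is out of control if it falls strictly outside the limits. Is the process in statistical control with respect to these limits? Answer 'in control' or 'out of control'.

Compare each point to [2860, 3108]: sample 4 = 2715 < LCL.

out of control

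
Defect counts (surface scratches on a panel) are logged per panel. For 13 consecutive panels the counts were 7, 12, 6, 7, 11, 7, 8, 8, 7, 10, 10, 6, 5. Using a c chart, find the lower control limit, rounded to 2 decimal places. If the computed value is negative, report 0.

c̄ = (7 + 12 + 6 + 7 + 11 + 7 + 8 + 8 + 7 + 10 + 10 + 6 + 5) / 13 = 104 / 13 = 8.0000
LCL = c̄ − 3√c̄ = 8.0000 − 3 × 2.8284 = -0.4853 → 0 (cannot be negative)

0.00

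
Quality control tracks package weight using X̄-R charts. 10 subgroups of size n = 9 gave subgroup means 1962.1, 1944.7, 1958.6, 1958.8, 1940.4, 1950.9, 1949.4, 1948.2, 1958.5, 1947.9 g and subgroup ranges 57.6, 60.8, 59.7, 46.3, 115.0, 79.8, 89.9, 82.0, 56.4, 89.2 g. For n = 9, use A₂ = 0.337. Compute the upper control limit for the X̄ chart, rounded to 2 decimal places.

X̄̄ = (1962.1 + 1944.7 + 1958.6 + 1958.8 + 1940.4 + 1950.9 + 1949.4 + 1948.2 + 1958.5 + 1947.9) / 10 = 19519.5000 / 10 = 1951.9500
R̄ = (57.6 + 60.8 + 59.7 + 46.3 + 115.0 + 79.8 + 89.9 + 82.0 + 56.4 + 89.2) / 10 = 736.7000 / 10 = 73.6700
UCL = X̄̄ + A₂·R̄ = 1951.9500 + 0.337 × 73.6700 = 1976.7768

1976.78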